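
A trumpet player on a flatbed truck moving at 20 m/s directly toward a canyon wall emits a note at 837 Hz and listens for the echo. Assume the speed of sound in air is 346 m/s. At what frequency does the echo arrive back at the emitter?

The canyon wall receives the sound from a moving source: f₁ = f₀ · v/(v − v_e) = 837 × 346/326 ≈ 888 Hz.
On the return leg the trumpet player on a flatbed truck is a moving observer: f₂ = f₁ · (v + v_e)/v = 888 × 366/346 ≈ 940 Hz.

940 Hz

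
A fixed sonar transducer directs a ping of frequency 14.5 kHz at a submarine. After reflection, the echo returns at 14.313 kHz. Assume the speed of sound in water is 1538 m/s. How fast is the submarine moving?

Double Doppler shift off a moving reflector: f₂ = f₀ · (v + u)/(v − u) (u > 0 toward emitter).
Rearranging, u = v · (f₂ − f₀)/(f₂ + f₀) = 1538 × -0.187/28.813 ≈ -10.0 m/s.
So the submarine is moving at 10.0 m/s away from the emitter.

10.0 m/s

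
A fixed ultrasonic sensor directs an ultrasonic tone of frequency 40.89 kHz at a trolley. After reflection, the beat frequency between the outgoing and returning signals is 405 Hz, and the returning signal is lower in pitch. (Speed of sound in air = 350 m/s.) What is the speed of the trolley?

1.74 m/s

Double Doppler shift off a moving reflector: f₂ = f₀ · (v + u)/(v − u) (u > 0 toward emitter).
Returning signal is lower, so f₂ = f₀ − Δf = 40890 − 405 = 40485 Hz.
Rearranging, u = v · (f₂ − f₀)/(f₂ + f₀) = 350 × -405/81375 ≈ -1.74 m/s.
So the trolley is moving at 1.74 m/s away from the emitter.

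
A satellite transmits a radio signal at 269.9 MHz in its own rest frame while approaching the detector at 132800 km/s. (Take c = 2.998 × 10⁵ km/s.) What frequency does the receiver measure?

β = v/c = 132800/299800 = 0.4430.
Relativistic Doppler for frequency: f' = f₀ · √((1 + β)/(1 − β)).
f' = 269.9 × √(1.4430/0.5570) = 269.9 × 1.60948 ≈ 434.4 MHz.

434.4 MHz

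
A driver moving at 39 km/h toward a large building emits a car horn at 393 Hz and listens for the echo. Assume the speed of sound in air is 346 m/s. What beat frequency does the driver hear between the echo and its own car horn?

25.4 Hz

39 km/h = 10.83 m/s.
The large building receives the sound from a moving source: f₁ = f₀ · v/(v − v_e) = 393 × 346/335.17 ≈ 405.7 Hz.
On the return leg the driver is a moving observer: f₂ = f₁ · (v + v_e)/v = 405.7 × 356.83/346 ≈ 418.4 Hz.
Equivalently f₂ = f₀ · (v + v_e)/(v − v_e).
Beat against the emitted tone: |f₂ − f₀| = 2v_e·f₀/(v − v_e) = 2 × 10.83 × 393/335.17 ≈ 25.4 Hz.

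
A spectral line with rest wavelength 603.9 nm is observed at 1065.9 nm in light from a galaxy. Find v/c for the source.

0.514

λ'/λ₀ = 1.7650 > 1 (redshift), so the source is receding.
λ'/λ₀ = √((1 + β)/(1 − β)) for a receding source ⇒ β = (r² − 1)/(r² + 1) with r = λ'/λ₀.
β = (3.1153 − 1)/(3.1153 + 1) ≈ 0.514.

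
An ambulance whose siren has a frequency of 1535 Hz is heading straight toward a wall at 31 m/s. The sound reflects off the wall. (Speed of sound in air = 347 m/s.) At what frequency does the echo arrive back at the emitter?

1836 Hz

The wall receives the sound from a moving source: f₁ = f₀ · v/(v − v_e) = 1535 × 347/316 ≈ 1686 Hz.
On the return leg the ambulance is a moving observer: f₂ = f₁ · (v + v_e)/v = 1686 × 378/347 ≈ 1836 Hz.
Equivalently f₂ = f₀ · (v + v_e)/(v − v_e).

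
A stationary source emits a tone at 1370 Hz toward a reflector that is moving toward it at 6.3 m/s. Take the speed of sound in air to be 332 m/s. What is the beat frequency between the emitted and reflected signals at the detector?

At the reflector (a moving observer), f₁ = f₀ · (v + u)/v = 1370 × 338.3/332 ≈ 1396.0 Hz.
On reflection it acts as a source moving toward the stationary detector: f₂ = f₁ · v/(v − u) = 1396.0 × 332/325.7 ≈ 1423.0 Hz.
Equivalently f₂ = f₀ · (v + u)/(v − u).
Beat frequency: |f₂ − f₀| = 2u·f₀/(v − u) = 2 × 6.3 × 1370/325.7 ≈ 53.0 Hz.

53.0 Hz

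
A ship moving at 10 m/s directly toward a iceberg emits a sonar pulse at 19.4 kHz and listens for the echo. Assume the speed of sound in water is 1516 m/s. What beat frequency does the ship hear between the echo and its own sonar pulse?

The iceberg receives the sound from a moving source: f₁ = f₀ · v/(v − v_e) = 19.4 × 1516/1506 ≈ 19.529 kHz.
On the return leg the ship is a moving observer: f₂ = f₁ · (v + v_e)/v = 19.529 × 1526/1516 ≈ 19.658 kHz.
Beat against the emitted tone (with f₀ = 19400 Hz): |f₂ − f₀| = 2v_e·f₀/(v − v_e) = 2 × 10 × 19400/1506 ≈ 258 Hz.

258 Hz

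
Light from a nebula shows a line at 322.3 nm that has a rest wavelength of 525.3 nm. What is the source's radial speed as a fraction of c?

0.453c

λ'/λ₀ = 0.6136 < 1 (blueshift), so the source is approaching.
λ'/λ₀ = √((1 − β)/(1 + β)) for an approaching source ⇒ β = (1 − r²)/(1 + r²) with r = λ'/λ₀.
β = (1 − 0.3764)/(1 + 0.3764) ≈ 0.453.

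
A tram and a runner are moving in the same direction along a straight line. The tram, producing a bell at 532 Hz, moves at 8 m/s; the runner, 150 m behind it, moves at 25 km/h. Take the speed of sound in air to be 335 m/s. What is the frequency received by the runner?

25 km/h = 6.944 m/s.
The runner is behind, so the tram is moving away from it while the runner is moving toward the tram.
General Doppler shift: f' = f · (v + v_o)/(v + v_s).
f' = 532 × (335 + 6.944)/(335 + 8) = 532 × 341.94/343 ≈ 530 Hz.

530 Hz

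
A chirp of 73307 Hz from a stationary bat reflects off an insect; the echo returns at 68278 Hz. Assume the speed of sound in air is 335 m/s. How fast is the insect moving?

Double Doppler shift off a moving reflector: f₂ = f₀ · (v + u)/(v − u) (u > 0 toward emitter).
Rearranging, u = v · (f₂ − f₀)/(f₂ + f₀) = 335 × -5029/141585 ≈ -11.9 m/s.
So the insect is moving at 11.9 m/s away from the emitter.

11.9 m/s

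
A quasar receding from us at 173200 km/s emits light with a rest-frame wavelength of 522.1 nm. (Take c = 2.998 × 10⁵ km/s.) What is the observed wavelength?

1009.2 nm

β = v/c = 173200/299800 = 0.5777.
Relativistic Doppler for wavelength: λ' = λ₀ · √((1 + β)/(1 − β)).
λ' = 522.1 × √(1.5777/0.4223) = 522.1 × 1.93292 ≈ 1009.2 nm.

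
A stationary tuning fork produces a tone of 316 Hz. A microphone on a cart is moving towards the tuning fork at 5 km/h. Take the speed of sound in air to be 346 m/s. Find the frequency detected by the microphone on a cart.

5 km/h = 1.389 m/s.
Moving observer, stationary source: f' = f · (v + v_o)/v.
f' = 316 × (346 + 1.389)/346 = 316 × 347.39/346 ≈ 317 Hz.

317 Hz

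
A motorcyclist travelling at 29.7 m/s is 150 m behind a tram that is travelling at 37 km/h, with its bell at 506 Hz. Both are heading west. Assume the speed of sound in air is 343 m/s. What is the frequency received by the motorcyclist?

534 Hz

37 km/h = 10.28 m/s.
The motorcyclist is behind, so the tram is moving away from it while the motorcyclist is moving toward the tram.
Both move, so f' = f · (v + v_o)/(v + v_s).
f' = 506 × (343 + 29.7)/(343 + 10.28) = 506 × 372.7/353.28 ≈ 534 Hz.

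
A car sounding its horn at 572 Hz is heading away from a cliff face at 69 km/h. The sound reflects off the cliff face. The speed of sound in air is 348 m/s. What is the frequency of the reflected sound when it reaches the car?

512 Hz

69 km/h = 19.17 m/s.
The cliff face receives the sound from a moving source: f₁ = f₀ · v/(v + v_e) = 572 × 348/367.17 ≈ 542 Hz.
On the return leg the car is a moving observer: f₂ = f₁ · (v − v_e)/v = 542 × 328.83/348 ≈ 512 Hz.
Equivalently f₂ = f₀ · (v − v_e)/(v + v_e).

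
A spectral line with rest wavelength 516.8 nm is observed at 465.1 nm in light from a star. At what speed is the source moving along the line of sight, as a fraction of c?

0.105

λ'/λ₀ = 0.9000 < 1 (blueshift), so the source is approaching.
λ'/λ₀ = √((1 − β)/(1 + β)) for an approaching source ⇒ β = (1 − r²)/(1 + r²) with r = λ'/λ₀.
β = (1 − 0.8099)/(1 + 0.8099) ≈ 0.105.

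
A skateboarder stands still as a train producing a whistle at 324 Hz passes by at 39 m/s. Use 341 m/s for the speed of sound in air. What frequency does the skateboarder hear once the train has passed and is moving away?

Receding: f₂ = f · v/(v + v_s) = 324 × 341/380 ≈ 291 Hz.

291 Hz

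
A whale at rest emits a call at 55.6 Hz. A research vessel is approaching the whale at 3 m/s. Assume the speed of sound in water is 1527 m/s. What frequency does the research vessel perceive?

55.7 Hz

Moving observer, stationary source: f' = f · (v + v_o)/v.
f' = 55.6 × (1527 + 3)/1527 = 55.6 × 1530/1527 ≈ 55.7 Hz.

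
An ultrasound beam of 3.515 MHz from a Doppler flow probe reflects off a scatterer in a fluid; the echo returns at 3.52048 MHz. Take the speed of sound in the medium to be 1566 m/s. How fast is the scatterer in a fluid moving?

Double Doppler shift off a moving reflector: f₂ = f₀ · (v + u)/(v − u) (u > 0 toward emitter).
Rearranging, u = v · (f₂ − f₀)/(f₂ + f₀) = 1566 × 0.00548/7.03548 ≈ 1.22 m/s.
So the scatterer in a fluid is moving at 1.22 m/s toward the emitter.

1.22 m/s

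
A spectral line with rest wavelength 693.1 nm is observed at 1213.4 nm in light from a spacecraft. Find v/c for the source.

0.508

λ'/λ₀ = 1.7507 > 1 (redshift), so the source is receding.
λ'/λ₀ = √((1 + β)/(1 − β)) for a receding source ⇒ β = (r² − 1)/(r² + 1) with r = λ'/λ₀.
β = (3.0649 − 1)/(3.0649 + 1) ≈ 0.508.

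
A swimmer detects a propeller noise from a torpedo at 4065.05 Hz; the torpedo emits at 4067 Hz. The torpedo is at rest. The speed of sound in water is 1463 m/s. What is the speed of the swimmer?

0.70 m/s

f' < f, so the swimmer is receding.
f' = f · (v − v_o)/v ⇒ v_o = v · |f'/f − 1|.
v_o = 1463 × |4065.05/4067 − 1| = 1463 × 0.0004795 ≈ 0.70 m/s.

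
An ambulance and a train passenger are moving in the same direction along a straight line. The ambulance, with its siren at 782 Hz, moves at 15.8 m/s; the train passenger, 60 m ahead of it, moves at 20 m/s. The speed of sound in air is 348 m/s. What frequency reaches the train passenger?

The train passenger is ahead, so the ambulance is moving toward it while the train passenger is moving away from the ambulance.
Both move, so f' = f · (v − v_o)/(v − v_s).
f' = 782 × (348 − 20)/(348 − 15.8) = 782 × 328/332.2 ≈ 772 Hz.

772 Hz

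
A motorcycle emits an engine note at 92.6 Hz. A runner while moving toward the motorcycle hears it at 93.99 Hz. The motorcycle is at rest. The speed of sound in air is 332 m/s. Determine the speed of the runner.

5.0 m/s

f' = f · (v + v_o)/v ⇒ v_o = v · |f'/f − 1|.
v_o = 332 × |93.99/92.6 − 1| = 332 × 0.01501 ≈ 5.0 m/s.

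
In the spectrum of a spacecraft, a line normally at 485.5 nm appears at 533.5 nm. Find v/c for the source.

0.094c

λ'/λ₀ = 1.0989 > 1 (redshift), so the source is receding.
λ'/λ₀ = √((1 + β)/(1 − β)) for a receding source ⇒ β = (r² − 1)/(r² + 1) with r = λ'/λ₀.
β = (1.2075 − 1)/(1.2075 + 1) ≈ 0.094.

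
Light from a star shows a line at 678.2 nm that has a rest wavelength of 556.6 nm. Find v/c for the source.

0.195

λ'/λ₀ = 1.2185 > 1 (redshift), so the source is receding.
λ'/λ₀ = √((1 + β)/(1 − β)) for a receding source ⇒ β = (r² − 1)/(r² + 1) with r = λ'/λ₀.
β = (1.4847 − 1)/(1.4847 + 1) ≈ 0.195.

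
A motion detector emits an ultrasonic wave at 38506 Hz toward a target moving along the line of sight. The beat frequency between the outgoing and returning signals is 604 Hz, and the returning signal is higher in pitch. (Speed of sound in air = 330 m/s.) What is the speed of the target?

Double Doppler shift off a moving reflector: f₂ = f₀ · (v + u)/(v − u) (u > 0 toward emitter).
Returning signal is higher, so f₂ = f₀ + Δf = 38506 + 604 = 39110 Hz.
Rearranging, u = v · (f₂ − f₀)/(f₂ + f₀) = 330 × 604/77616 ≈ 2.57 m/s.
So the target is moving at 2.57 m/s toward the emitter.

2.57 m/s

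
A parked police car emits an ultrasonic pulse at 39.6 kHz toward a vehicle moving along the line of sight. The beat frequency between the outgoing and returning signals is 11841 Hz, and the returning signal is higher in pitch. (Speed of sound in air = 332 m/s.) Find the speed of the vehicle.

Double Doppler shift off a moving reflector: f₂ = f₀ · (v + u)/(v − u) (u > 0 toward emitter).
Returning signal is higher, so f₂ = f₀ + Δf = 39600 + 11841 = 51441 Hz.
Rearranging, u = v · (f₂ − f₀)/(f₂ + f₀) = 332 × 11841/91041 ≈ 43 m/s.
So the vehicle is moving at 43 m/s toward the emitter.

43 m/s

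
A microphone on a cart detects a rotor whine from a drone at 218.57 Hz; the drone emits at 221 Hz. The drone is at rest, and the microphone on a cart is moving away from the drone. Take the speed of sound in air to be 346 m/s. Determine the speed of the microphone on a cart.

3.8 m/s

f' = f · (v − v_o)/v ⇒ v_o = v · |f'/f − 1|.
v_o = 346 × |218.57/221 − 1| = 346 × 0.011 ≈ 3.8 m/s.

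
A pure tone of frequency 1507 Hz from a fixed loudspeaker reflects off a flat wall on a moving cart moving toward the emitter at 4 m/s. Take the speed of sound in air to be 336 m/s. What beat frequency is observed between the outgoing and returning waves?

36.3 Hz

The flat wall on a moving cart first receives the wave as a moving observer: f₁ = f₀ · (v + u)/v = 1507 × (336 + 4)/336 ≈ 1524.9 Hz.
On reflection it acts as a source moving toward the stationary detector: f₂ = f₁ · v/(v − u) = 1524.9 × 336/332 ≈ 1543.3 Hz.
Equivalently f₂ = f₀ · (v + u)/(v − u).
Beat frequency: |f₂ − f₀| = 2u·f₀/(v − u) = 2 × 4 × 1507/332 ≈ 36.3 Hz.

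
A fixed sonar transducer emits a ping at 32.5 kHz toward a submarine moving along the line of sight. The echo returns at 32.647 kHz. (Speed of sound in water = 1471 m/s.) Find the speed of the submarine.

Double Doppler shift off a moving reflector: f₂ = f₀ · (v + u)/(v − u) (u > 0 toward emitter).
Rearranging, u = v · (f₂ − f₀)/(f₂ + f₀) = 1471 × 0.147/65.147 ≈ 3.3 m/s.
So the submarine is moving at 3.3 m/s toward the emitter.

3.3 m/s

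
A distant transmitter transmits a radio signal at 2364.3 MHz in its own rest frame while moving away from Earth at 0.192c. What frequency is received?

Relativistic Doppler for frequency: f' = f₀ · √((1 − β)/(1 + β)).
f' = 2364.3 × √(0.8080/1.1920) = 2364.3 × 0.82332 ≈ 1946.6 MHz.

1946.6 MHz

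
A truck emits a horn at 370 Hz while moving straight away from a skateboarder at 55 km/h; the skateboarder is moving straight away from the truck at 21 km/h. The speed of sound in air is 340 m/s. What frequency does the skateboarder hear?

55 km/h = 15.28 m/s; 21 km/h = 5.833 m/s.
With source receding and observer receding, f' = f · (v − v_o)/(v + v_s).
f' = 370 × (340 − 5.833)/(340 + 15.28) = 370 × 334.17/355.28 ≈ 348 Hz.

348 Hz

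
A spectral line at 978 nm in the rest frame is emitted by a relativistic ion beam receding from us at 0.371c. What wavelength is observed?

Relativistic Doppler for wavelength: λ' = λ₀ · √((1 + β)/(1 − β)).
λ' = 978 × √(1.3710/0.6290) = 978 × 1.47636 ≈ 1443.9 nm.

1443.9 nm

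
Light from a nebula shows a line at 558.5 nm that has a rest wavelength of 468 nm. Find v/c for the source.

λ'/λ₀ = 1.1934 > 1 (redshift), so the source is receding.
λ'/λ₀ = √((1 + β)/(1 − β)) for a receding source ⇒ β = (r² − 1)/(r² + 1) with r = λ'/λ₀.
β = (1.4241 − 1)/(1.4241 + 1) ≈ 0.175.

0.175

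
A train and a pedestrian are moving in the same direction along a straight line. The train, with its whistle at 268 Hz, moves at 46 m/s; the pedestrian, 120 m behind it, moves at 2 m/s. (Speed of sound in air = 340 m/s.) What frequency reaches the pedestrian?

237 Hz

The pedestrian is behind, so the train is moving away from it while the pedestrian is moving toward the train.
General Doppler shift: f' = f · (v + v_o)/(v + v_s).
f' = 268 × (340 + 2)/(340 + 46) = 268 × 342/386 ≈ 237 Hz.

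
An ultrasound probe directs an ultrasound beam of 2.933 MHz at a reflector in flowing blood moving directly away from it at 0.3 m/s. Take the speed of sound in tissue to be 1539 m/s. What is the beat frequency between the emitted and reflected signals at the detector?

At the reflector in flowing blood (a moving observer), f₁ = f₀ · (v − u)/v = 2.933 × 1538.7/1539 ≈ 2.932428 MHz.
On reflection it acts as a source moving away from the stationary detector: f₂ = f₁ · v/(v + u) = 2.932428 × 1539/1539.3 ≈ 2.931857 MHz.
Equivalently f₂ = f₀ · (v − u)/(v + u).
Beat frequency (with f₀ = 2933000 Hz): |f₂ − f₀| = 2u·f₀/(v + u) = 2 × 0.3 × 2933000/1539.3 ≈ 1143 Hz.

1143 Hz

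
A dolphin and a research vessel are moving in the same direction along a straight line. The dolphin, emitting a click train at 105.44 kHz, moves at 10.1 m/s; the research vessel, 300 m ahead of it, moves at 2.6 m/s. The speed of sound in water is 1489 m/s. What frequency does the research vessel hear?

106.0 kHz

The research vessel is ahead, so the dolphin is moving toward it while the research vessel is moving away from the dolphin.
With source approaching and observer receding, f' = f · (v − v_o)/(v − v_s).
f' = 105.44 × (1489 − 2.6)/(1489 − 10.1) = 105.44 × 1486.4/1478.9 ≈ 106.0 kHz.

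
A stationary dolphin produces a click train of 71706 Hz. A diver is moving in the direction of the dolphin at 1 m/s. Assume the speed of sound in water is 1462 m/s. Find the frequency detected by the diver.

71755 Hz

Only the observer moves, toward the source, so f' = f · (v + v_o)/v.
f' = 71706 × (1462 + 1)/1462 = 71706 × 1463/1462 ≈ 71755 Hz.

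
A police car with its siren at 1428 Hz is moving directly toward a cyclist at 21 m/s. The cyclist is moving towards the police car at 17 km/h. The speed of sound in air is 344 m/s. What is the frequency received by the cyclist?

1542 Hz

17 km/h = 4.722 m/s.
General Doppler shift: f' = f · (v + v_o)/(v − v_s).
f' = 1428 × (344 + 4.722)/(344 − 21) = 1428 × 348.72/323 ≈ 1542 Hz.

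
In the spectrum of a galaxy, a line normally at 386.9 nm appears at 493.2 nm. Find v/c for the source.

0.238c

λ'/λ₀ = 1.2747 > 1 (redshift), so the source is receding.
λ'/λ₀ = √((1 + β)/(1 − β)) for a receding source ⇒ β = (r² − 1)/(r² + 1) with r = λ'/λ₀.
β = (1.6250 − 1)/(1.6250 + 1) ≈ 0.238.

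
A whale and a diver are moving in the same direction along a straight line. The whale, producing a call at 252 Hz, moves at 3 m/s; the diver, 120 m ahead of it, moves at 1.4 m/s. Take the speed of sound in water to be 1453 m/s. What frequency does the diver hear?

The diver is ahead, so the whale is moving toward it while the diver is moving away from the whale.
General Doppler shift: f' = f · (v − v_o)/(v − v_s).
f' = 252 × (1453 − 1.4)/(1453 − 3) = 252 × 1451.6/1450 ≈ 252 Hz.

252 Hz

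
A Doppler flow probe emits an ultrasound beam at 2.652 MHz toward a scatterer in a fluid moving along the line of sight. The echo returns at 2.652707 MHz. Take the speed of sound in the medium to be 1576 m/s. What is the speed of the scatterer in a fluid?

0.21 m/s

Double Doppler shift off a moving reflector: f₂ = f₀ · (v + u)/(v − u) (u > 0 toward emitter).
Rearranging, u = v · (f₂ − f₀)/(f₂ + f₀) = 1576 × 0.000707/5.304707 ≈ 0.21 m/s.
So the scatterer in a fluid is moving at 0.21 m/s toward the emitter.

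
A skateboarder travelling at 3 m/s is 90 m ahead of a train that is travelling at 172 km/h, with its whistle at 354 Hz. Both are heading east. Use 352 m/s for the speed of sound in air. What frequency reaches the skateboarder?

406 Hz

172 km/h = 47.78 m/s.
The skateboarder is ahead, so the train is moving toward it while the skateboarder is moving away from the train.
Both move, so f' = f · (v − v_o)/(v − v_s).
f' = 354 × (352 − 3)/(352 − 47.78) = 354 × 349/304.22 ≈ 406 Hz.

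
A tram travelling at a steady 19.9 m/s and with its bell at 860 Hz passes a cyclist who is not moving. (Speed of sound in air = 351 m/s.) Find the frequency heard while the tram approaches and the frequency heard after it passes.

Approaching: f₁ = f · v/(v − v_s) = 860 × 351/331.1 ≈ 912 Hz.
Receding: f₂ = f · v/(v + v_s) = 860 × 351/370.9 ≈ 814 Hz.

912 Hz approaching; 814 Hz receding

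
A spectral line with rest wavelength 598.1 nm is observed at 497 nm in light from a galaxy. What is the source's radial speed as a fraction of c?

0.183c

λ'/λ₀ = 0.8310 < 1 (blueshift), so the source is approaching.
λ'/λ₀ = √((1 − β)/(1 + β)) for an approaching source ⇒ β = (1 − r²)/(1 + r²) with r = λ'/λ₀.
β = (1 − 0.6905)/(1 + 0.6905) ≈ 0.183.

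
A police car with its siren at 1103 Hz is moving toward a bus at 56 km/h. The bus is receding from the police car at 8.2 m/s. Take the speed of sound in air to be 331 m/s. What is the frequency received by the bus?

56 km/h = 15.56 m/s.
General Doppler shift: f' = f · (v − v_o)/(v − v_s).
f' = 1103 × (331 − 8.2)/(331 − 15.56) = 1103 × 322.8/315.44 ≈ 1129 Hz.

1129 Hz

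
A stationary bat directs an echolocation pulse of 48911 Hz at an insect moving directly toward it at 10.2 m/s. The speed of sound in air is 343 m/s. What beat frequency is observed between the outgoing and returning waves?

At the insect (a moving observer), f₁ = f₀ · (v + u)/v = 48911 × 353.2/343 ≈ 50365 Hz.
The reflection then acts as a moving source: f₂ = f₁ · v/(v − u) ≈ 51909 Hz.
Beat frequency: |f₂ − f₀| = 2u·f₀/(v − u) = 2 × 10.2 × 48911/332.8 ≈ 2998 Hz.

2998 Hz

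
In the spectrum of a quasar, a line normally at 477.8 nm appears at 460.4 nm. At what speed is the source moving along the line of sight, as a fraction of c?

0.037c

λ'/λ₀ = 0.9636 < 1 (blueshift), so the source is approaching.
λ'/λ₀ = √((1 − β)/(1 + β)) for an approaching source ⇒ β = (1 − r²)/(1 + r²) with r = λ'/λ₀.
β = (1 − 0.9285)/(1 + 0.9285) ≈ 0.037.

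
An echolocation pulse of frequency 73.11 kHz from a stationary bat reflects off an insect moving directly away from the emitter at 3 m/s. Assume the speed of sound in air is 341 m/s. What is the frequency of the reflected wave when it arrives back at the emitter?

71.8 kHz

At the insect (a moving observer), f₁ = f₀ · (v − u)/v = 73.11 × 338/341 ≈ 72.5 kHz.
On reflection it acts as a source moving away from the stationary detector: f₂ = f₁ · v/(v + u) = 72.5 × 341/344 ≈ 71.8 kHz.
Equivalently f₂ = f₀ · (v − u)/(v + u).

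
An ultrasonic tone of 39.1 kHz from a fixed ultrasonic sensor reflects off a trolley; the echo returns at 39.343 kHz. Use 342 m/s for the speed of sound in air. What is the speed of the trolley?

1.06 m/s

Double Doppler shift off a moving reflector: f₂ = f₀ · (v + u)/(v − u) (u > 0 toward emitter).
Rearranging, u = v · (f₂ − f₀)/(f₂ + f₀) = 342 × 0.243/78.443 ≈ 1.06 m/s.
So the trolley is moving at 1.06 m/s toward the emitter.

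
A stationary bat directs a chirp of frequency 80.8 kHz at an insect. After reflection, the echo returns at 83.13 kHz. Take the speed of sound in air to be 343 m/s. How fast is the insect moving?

4.9 m/s

Double Doppler shift off a moving reflector: f₂ = f₀ · (v + u)/(v − u) (u > 0 toward emitter).
Rearranging, u = v · (f₂ − f₀)/(f₂ + f₀) = 343 × 2.33/163.93 ≈ 4.9 m/s.
So the insect is moving at 4.9 m/s toward the emitter.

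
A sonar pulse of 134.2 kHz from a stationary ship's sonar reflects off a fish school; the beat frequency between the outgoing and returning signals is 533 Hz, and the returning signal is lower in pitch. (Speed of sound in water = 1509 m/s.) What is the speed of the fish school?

Double Doppler shift off a moving reflector: f₂ = f₀ · (v + u)/(v − u) (u > 0 toward emitter).
Returning signal is lower, so f₂ = f₀ − Δf = 134200 − 533 = 133667 Hz.
Rearranging, u = v · (f₂ − f₀)/(f₂ + f₀) = 1509 × -533/267867 ≈ -3.0 m/s.
So the fish school is moving at 3.0 m/s away from the emitter.

3.0 m/s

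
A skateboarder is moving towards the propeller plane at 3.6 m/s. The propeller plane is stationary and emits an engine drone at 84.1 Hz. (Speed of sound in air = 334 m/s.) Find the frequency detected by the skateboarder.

Only the observer moves, toward the source, so f' = f · (v + v_o)/v.
f' = 84.1 × (334 + 3.6)/334 = 84.1 × 337.6/334 ≈ 85 Hz.

85 Hz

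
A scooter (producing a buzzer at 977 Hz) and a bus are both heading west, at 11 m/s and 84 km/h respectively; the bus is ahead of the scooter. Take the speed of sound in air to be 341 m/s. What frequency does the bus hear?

940 Hz

84 km/h = 23.33 m/s.
The bus is ahead, so the scooter is moving toward it while the bus is moving away from the scooter.
With source approaching and observer receding, f' = f · (v − v_o)/(v − v_s).
f' = 977 × (341 − 23.33)/(341 − 11) = 977 × 317.67/330 ≈ 940 Hz.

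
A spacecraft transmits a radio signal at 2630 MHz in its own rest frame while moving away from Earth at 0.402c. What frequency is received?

Relativistic Doppler for frequency: f' = f₀ · √((1 − β)/(1 + β)).
f' = 2630 × √(0.5980/1.4020) = 2630 × 0.65310 ≈ 1717.6 MHz.

1717.6 MHz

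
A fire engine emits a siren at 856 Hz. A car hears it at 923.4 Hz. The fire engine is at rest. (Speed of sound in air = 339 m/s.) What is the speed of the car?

27 m/s

f' > f, so the car is approaching.
f' = f · (v + v_o)/v ⇒ v_o = v · |f'/f − 1|.
v_o = 339 × |923.4/856 − 1| = 339 × 0.07874 ≈ 27 m/s.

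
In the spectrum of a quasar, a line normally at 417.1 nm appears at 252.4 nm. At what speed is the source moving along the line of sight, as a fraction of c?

λ'/λ₀ = 0.6051 < 1 (blueshift), so the source is approaching.
λ'/λ₀ = √((1 − β)/(1 + β)) for an approaching source ⇒ β = (1 − r²)/(1 + r²) with r = λ'/λ₀.
β = (1 − 0.3662)/(1 + 0.3662) ≈ 0.464.

0.464c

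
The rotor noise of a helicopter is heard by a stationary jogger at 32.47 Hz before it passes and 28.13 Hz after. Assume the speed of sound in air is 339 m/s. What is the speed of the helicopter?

f₁/f₂ = (v + v_s)/(v − v_s), so v_s = v · (f₁ − f₂)/(f₁ + f₂).
v_s = 339 × (32.47 − 28.13)/(32.47 + 28.13) = 339 × 4.34/60.60 ≈ 24.3 m/s.

24.3 m/s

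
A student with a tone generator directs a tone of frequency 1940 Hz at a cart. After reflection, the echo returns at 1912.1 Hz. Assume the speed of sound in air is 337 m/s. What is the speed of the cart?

2.44 m/s

Double Doppler shift off a moving reflector: f₂ = f₀ · (v + u)/(v − u) (u > 0 toward emitter).
Rearranging, u = v · (f₂ − f₀)/(f₂ + f₀) = 337 × -27.9/3852.1 ≈ -2.44 m/s.
So the cart is moving at 2.44 m/s away from the emitter.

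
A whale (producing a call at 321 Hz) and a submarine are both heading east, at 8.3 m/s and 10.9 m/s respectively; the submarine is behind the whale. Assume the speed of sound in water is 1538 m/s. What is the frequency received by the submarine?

The submarine is behind, so the whale is moving away from it while the submarine is moving toward the whale.
Both move, so f' = f · (v + v_o)/(v + v_s).
f' = 321 × (1538 + 10.9)/(1538 + 8.3) = 321 × 1548.9/1546.3 ≈ 322 Hz.

322 Hz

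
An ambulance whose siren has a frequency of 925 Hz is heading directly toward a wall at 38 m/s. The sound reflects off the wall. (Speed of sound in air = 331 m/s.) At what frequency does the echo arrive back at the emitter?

1165 Hz

The wall receives the sound from a moving source: f₁ = f₀ · v/(v − v_e) = 925 × 331/293 ≈ 1045 Hz.
On the return leg the ambulance is a moving observer: f₂ = f₁ · (v + v_e)/v = 1045 × 369/331 ≈ 1165 Hz.
Equivalently f₂ = f₀ · (v + v_e)/(v − v_e).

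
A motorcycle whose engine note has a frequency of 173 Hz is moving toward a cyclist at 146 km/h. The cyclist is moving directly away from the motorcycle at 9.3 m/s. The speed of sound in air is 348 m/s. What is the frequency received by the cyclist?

191 Hz

146 km/h = 40.56 m/s.
With source approaching and observer receding, f' = f · (v − v_o)/(v − v_s).
f' = 173 × (348 − 9.3)/(348 − 40.56) = 173 × 338.7/307.44 ≈ 191 Hz.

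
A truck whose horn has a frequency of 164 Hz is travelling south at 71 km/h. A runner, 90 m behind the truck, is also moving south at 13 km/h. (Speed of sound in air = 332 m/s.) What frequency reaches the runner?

71 km/h = 19.72 m/s; 13 km/h = 3.611 m/s.
The runner is behind, so the truck is moving away from it while the runner is moving toward the truck.
Both move, so f' = f · (v + v_o)/(v + v_s).
f' = 164 × (332 + 3.611)/(332 + 19.72) = 164 × 335.61/351.72 ≈ 156 Hz.

156 Hz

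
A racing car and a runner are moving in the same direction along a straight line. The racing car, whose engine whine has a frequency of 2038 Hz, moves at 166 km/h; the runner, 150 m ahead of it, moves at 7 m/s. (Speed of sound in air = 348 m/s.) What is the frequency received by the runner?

2302 Hz

166 km/h = 46.11 m/s.
The runner is ahead, so the racing car is moving toward it while the runner is moving away from the racing car.
With source approaching and observer receding, f' = f · (v − v_o)/(v − v_s).
f' = 2038 × (348 − 7)/(348 − 46.11) = 2038 × 341/301.89 ≈ 2302 Hz.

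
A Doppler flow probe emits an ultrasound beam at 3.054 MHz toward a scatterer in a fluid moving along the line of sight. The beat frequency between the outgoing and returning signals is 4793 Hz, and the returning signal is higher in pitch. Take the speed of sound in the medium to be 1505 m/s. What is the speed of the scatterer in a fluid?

1.18 m/s

Double Doppler shift off a moving reflector: f₂ = f₀ · (v + u)/(v − u) (u > 0 toward emitter).
Returning signal is higher, so f₂ = f₀ + Δf = 3054000 + 4793 = 3058793 Hz.
Rearranging, u = v · (f₂ − f₀)/(f₂ + f₀) = 1505 × 4793/6112793 ≈ 1.18 m/s.
So the scatterer in a fluid is moving at 1.18 m/s toward the emitter.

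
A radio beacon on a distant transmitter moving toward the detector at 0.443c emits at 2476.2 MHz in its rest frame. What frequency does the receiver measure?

Relativistic Doppler for frequency: f' = f₀ · √((1 + β)/(1 − β)).
f' = 2476.2 × √(1.4430/0.5570) = 2476.2 × 1.60955 ≈ 3985.6 MHz.

3985.6 MHz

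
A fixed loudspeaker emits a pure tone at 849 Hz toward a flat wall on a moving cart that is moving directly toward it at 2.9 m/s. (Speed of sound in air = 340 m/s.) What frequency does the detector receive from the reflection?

At the flat wall on a moving cart (a moving observer), f₁ = f₀ · (v + u)/v = 849 × 342.9/340 ≈ 856 Hz.
On reflection it acts as a source moving toward the stationary detector: f₂ = f₁ · v/(v − u) = 856 × 340/337.1 ≈ 864 Hz.

864 Hz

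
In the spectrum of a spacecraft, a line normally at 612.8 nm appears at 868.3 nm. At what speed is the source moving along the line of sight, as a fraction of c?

0.335c

λ'/λ₀ = 1.4169 > 1 (redshift), so the source is receding.
λ'/λ₀ = √((1 + β)/(1 − β)) for a receding source ⇒ β = (r² − 1)/(r² + 1) with r = λ'/λ₀.
β = (2.0077 − 1)/(2.0077 + 1) ≈ 0.335.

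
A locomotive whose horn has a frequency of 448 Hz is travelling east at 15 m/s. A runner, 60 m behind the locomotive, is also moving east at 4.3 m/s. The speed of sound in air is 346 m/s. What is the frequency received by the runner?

The runner is behind, so the locomotive is moving away from it while the runner is moving toward the locomotive.
General Doppler shift: f' = f · (v + v_o)/(v + v_s).
f' = 448 × (346 + 4.3)/(346 + 15) = 448 × 350.3/361 ≈ 435 Hz.

435 Hz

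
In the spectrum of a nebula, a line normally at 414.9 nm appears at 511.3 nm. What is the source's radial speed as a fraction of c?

0.206

λ'/λ₀ = 1.2323 > 1 (redshift), so the source is receding.
λ'/λ₀ = √((1 + β)/(1 − β)) for a receding source ⇒ β = (r² − 1)/(r² + 1) with r = λ'/λ₀.
β = (1.5187 − 1)/(1.5187 + 1) ≈ 0.206.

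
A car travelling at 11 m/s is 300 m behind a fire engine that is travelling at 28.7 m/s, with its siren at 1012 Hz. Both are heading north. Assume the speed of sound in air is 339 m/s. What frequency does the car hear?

963 Hz

The car is behind, so the fire engine is moving away from it while the car is moving toward the fire engine.
With source receding and observer approaching, f' = f · (v + v_o)/(v + v_s).
f' = 1012 × (339 + 11)/(339 + 28.7) = 1012 × 350/367.7 ≈ 963 Hz.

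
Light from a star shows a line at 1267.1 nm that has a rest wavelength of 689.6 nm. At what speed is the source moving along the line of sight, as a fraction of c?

λ'/λ₀ = 1.8374 > 1 (redshift), so the source is receding.
λ'/λ₀ = √((1 + β)/(1 − β)) for a receding source ⇒ β = (r² − 1)/(r² + 1) with r = λ'/λ₀.
β = (3.3762 − 1)/(3.3762 + 1) ≈ 0.543.

0.543c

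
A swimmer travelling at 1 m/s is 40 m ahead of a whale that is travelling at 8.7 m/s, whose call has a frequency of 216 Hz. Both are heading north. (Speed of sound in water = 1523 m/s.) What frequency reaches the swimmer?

The swimmer is ahead, so the whale is moving toward it while the swimmer is moving away from the whale.
Both move, so f' = f · (v − v_o)/(v − v_s).
f' = 216 × (1523 − 1)/(1523 − 8.7) = 216 × 1522/1514.3 ≈ 217 Hz.

217 Hz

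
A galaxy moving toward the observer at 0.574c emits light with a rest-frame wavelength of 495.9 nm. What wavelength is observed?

Relativistic Doppler for wavelength: λ' = λ₀ · √((1 − β)/(1 + β)).
λ' = 495.9 × √(0.4260/1.5740) = 495.9 × 0.52024 ≈ 258.0 nm.

258.0 nm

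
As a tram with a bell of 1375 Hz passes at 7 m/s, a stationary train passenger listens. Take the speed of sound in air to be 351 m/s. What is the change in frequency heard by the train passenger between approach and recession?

Approaching: f₁ = f · v/(v − v_s) = 1375 × 351/344 ≈ 1403.0 Hz.
Receding: f₂ = f · v/(v + v_s) = 1375 × 351/358 ≈ 1348.1 Hz.
Drop: f₁ − f₂ = 2f·v·v_s/(v² − v_s²) = 2 × 1375 × 351 × 7/(351² − 7²) ≈ 54.9 Hz.

54.9 Hz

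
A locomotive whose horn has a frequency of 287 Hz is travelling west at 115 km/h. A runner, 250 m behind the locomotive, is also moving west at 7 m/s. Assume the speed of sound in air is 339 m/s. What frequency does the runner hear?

268 Hz

115 km/h = 31.94 m/s.
The runner is behind, so the locomotive is moving away from it while the runner is moving toward the locomotive.
With source receding and observer approaching, f' = f · (v + v_o)/(v + v_s).
f' = 287 × (339 + 7)/(339 + 31.94) = 287 × 346/370.94 ≈ 268 Hz.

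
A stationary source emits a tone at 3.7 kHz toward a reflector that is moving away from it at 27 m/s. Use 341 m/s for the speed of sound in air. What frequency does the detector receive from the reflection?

3.16 kHz

The reflector first receives the wave as a moving observer: f₁ = f₀ · (v − u)/v = 3.7 × (341 − 27)/341 ≈ 3.41 kHz.
The reflection then acts as a moving source: f₂ = f₁ · v/(v + u) ≈ 3.16 kHz.
Equivalently f₂ = f₀ · (v − u)/(v + u).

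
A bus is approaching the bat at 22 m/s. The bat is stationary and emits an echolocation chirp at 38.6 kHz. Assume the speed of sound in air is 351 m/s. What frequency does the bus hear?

Moving observer, stationary source: f' = f · (v + v_o)/v.
f' = 38.6 × (351 + 22)/351 = 38.6 × 373/351 ≈ 41.0 kHz.

41.0 kHz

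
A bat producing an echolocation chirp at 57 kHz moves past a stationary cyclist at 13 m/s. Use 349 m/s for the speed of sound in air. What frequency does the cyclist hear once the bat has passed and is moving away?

Receding: f₂ = f · v/(v + v_s) = 57 × 349/362 ≈ 55.0 kHz.

55.0 kHz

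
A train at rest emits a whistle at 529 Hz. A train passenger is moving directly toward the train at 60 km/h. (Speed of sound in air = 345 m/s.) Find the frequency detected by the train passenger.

60 km/h = 16.67 m/s.
Moving observer, stationary source: f' = f · (v + v_o)/v.
f' = 529 × (345 + 16.67)/345 = 529 × 361.67/345 ≈ 555 Hz.

555 Hz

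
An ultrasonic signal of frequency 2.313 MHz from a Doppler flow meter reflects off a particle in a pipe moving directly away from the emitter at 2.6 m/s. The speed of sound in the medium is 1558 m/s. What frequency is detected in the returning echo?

At the particle in a pipe (a moving observer), f₁ = f₀ · (v − u)/v = 2.313 × 1555.4/1558 ≈ 2.309 MHz.
On reflection it acts as a source moving away from the stationary detector: f₂ = f₁ · v/(v + u) = 2.309 × 1558/1560.6 ≈ 2.305 MHz.

2.305 MHz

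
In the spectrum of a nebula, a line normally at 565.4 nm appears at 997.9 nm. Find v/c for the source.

λ'/λ₀ = 1.7649 > 1 (redshift), so the source is receding.
λ'/λ₀ = √((1 + β)/(1 − β)) for a receding source ⇒ β = (r² − 1)/(r² + 1) with r = λ'/λ₀.
β = (3.1150 − 1)/(3.1150 + 1) ≈ 0.514.

0.514c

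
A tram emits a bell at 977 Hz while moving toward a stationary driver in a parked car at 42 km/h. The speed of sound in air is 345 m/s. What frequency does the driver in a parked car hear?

1011 Hz

42 km/h = 11.67 m/s.
Moving source, stationary observer: f' = f · v/(v − v_s) since the source is approaching.
f' = 977 × 345/(345 − 11.67) = 977 × 345/333.3 ≈ 1011 Hz.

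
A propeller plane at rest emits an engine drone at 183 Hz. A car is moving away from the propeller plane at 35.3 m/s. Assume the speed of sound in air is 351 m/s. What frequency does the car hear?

165 Hz

Only the observer moves, away from the source, so f' = f · (v − v_o)/v.
f' = 183 × (351 − 35.3)/351 = 183 × 315.7/351 ≈ 165 Hz.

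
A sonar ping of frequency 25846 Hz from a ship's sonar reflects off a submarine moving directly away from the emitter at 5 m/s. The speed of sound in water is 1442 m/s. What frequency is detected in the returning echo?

At the submarine (a moving observer), f₁ = f₀ · (v − u)/v = 25846 × 1437/1442 ≈ 25756 Hz.
On reflection it acts as a source moving away from the stationary detector: f₂ = f₁ · v/(v + u) = 25756 × 1442/1447 ≈ 25667 Hz.
Equivalently f₂ = f₀ · (v − u)/(v + u).

25667 Hz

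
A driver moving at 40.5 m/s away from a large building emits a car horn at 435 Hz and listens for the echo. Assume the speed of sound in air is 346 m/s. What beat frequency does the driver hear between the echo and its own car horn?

91 Hz

The large building receives the sound from a moving source: f₁ = f₀ · v/(v + v_e) = 435 × 346/386.5 ≈ 389.4 Hz.
On the return leg the driver is a moving observer: f₂ = f₁ · (v − v_e)/v = 389.4 × 305.5/346 ≈ 343.8 Hz.
Equivalently f₂ = f₀ · (v − v_e)/(v + v_e).
Beat against the emitted tone: |f₂ − f₀| = 2v_e·f₀/(v + v_e) = 2 × 40.5 × 435/386.5 ≈ 91 Hz.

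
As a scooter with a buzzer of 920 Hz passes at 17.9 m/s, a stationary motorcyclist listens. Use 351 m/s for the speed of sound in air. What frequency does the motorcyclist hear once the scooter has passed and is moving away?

875 Hz

Receding: f₂ = f · v/(v + v_s) = 920 × 351/368.9 ≈ 875 Hz.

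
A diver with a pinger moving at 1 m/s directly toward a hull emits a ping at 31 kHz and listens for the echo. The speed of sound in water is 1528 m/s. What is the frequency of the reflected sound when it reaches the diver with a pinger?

The hull receives the sound from a moving source: f₁ = f₀ · v/(v − v_e) = 31 × 1528/1527 ≈ 31.0 kHz.
On the return leg the diver with a pinger is a moving observer: f₂ = f₁ · (v + v_e)/v = 31.0 × 1529/1528 ≈ 31.0 kHz.

31.0 kHz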